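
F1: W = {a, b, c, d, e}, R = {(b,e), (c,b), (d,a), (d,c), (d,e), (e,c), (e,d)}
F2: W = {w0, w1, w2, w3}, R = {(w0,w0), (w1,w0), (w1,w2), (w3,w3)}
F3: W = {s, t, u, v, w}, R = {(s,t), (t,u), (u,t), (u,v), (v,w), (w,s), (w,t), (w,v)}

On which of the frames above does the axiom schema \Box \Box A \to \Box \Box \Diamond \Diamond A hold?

Frame correspondent (Sahlqvist): \forall x \forall z (x R^2 z \to \exists w (x R^2 w \wedge z R^2 w)) — i.e. a generalized confluence (Geach) condition.
F1: fails — bR²c but no w with bR²w and cR²w.
F2: holds.
F3: fails — vR²s but no w* with vR²w* and sR²w*.
Valid on: F2.

F2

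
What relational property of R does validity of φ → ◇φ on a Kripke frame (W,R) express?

This is frame-equivalent to □φ → φ (substitute ¬φ for φ and contrapose).
Suppose □φ→φ is valid. At any x set V(φ)={w : Rxw}. Then □φ holds at x, so φ holds at x, i.e. Rxx.

Reflexivity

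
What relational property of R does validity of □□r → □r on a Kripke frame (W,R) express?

density

Suppose □□r→□r is valid. Take Rxy and set V(r)={w : xR²w}. Then □□r at x, so □r at x, so r at y, i.e. ∃z(Rxz∧Rzy).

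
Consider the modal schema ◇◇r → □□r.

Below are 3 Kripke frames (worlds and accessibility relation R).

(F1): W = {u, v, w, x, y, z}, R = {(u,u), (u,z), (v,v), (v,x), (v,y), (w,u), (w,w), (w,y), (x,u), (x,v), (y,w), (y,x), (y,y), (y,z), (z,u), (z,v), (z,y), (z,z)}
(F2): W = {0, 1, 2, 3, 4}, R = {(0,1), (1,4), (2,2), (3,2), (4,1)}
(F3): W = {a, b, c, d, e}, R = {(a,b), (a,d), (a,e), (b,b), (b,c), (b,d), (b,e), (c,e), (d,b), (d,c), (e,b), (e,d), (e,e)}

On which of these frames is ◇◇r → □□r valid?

This is the axiom for a generalized confluence (Geach) condition; its first-order frame correspondent is ∀x ∀y ∀z ((xR²y ∧ xR²z) → ∃w (y = w ∧ z = w)).
(F1): fails — uR²u, uR²v but u ≠ v.
(F2): satisfies the condition.
(F3): fails — aR²b, aR²c but b ≠ c.

(F2)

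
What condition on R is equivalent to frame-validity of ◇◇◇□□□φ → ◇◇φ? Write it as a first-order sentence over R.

∀x ∀y (xR³y → ∃w (yR³w ∧ xR²w))

This is a Sahlqvist (Geach-type) schema ◇^3□^3φ → □^0◇^2φ.
First-order correspondent: ∀x ∀y (xR³y → ∃w (yR³w ∧ xR²w)).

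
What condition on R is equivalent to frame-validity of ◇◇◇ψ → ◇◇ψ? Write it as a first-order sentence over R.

This is a Sahlqvist (Geach-type) schema ◇^3□^0ψ → □^0◇^2ψ.
First-order correspondent: ∀x ∀y (xR³y → ∃w (y = w ∧ xR²w)).

∀x ∀y (xR³y → ∃w (y = w ∧ xR²w))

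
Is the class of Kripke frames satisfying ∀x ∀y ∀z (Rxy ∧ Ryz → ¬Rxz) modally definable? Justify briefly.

No — not modally definable

If a class were modally definable it would be closed under surjective bounded morphisms (Goldblatt–Thomason).
The 5-cycle (worlds 0,1,2,3,4 with 0→1→2→3→4→0) is intransitive. Mapping every world to a single reflexive point • is a surjective bounded morphism; the reflexive point is not intransitive (R••∧R•• but R••).
Hence intransitivity is not modally definable.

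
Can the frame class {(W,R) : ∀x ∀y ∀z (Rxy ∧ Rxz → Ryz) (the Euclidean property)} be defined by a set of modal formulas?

Yes — defined by ◇p → □◇p

Yes: it is the Euclidean property, defined by the 5 schema ◇p → □◇p.
Suppose ◇p→□◇p is valid. Take Rxy, Rxz and set V(p)={y}. Then ◇p at x, so □◇p at x, so ◇p at z, so some w with Rzw has p; w=y, i.e. Rzy. By symmetry of the argument, Ryz.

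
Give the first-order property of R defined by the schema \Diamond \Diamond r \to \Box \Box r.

This is a Sahlqvist (Geach-type) schema ◇^2□^0r → □^2◇^0r.
First-order correspondent: \forall x \forall y \forall z ((x R^2 y \wedge x R^2 z) \to \exists w (y = w \wedge z = w)).

\forall x \forall y \forall z ((x R^2 y \wedge x R^2 z) \to \exists w (y = w \wedge z = w))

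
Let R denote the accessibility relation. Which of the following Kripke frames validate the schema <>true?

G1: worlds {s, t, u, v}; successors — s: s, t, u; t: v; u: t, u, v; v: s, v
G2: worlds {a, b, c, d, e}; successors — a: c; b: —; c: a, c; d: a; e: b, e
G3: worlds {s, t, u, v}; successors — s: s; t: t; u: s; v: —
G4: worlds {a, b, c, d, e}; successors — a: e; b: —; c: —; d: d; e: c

This is the axiom for seriality; its first-order frame correspondent is forall x exists y Rxy.
G1: holds.
G2: fails — world b has no successor.
G3: fails — world v has no successor.
G4: fails — world b has no successor.
Valid on: G1.

G1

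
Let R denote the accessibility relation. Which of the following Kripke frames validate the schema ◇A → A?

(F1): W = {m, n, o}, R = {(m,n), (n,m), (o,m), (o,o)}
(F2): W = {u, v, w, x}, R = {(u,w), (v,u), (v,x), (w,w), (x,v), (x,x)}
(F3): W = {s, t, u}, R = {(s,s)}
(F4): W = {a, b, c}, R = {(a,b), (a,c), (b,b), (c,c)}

The schema corresponds to a generalized confluence (Geach) condition: ∀x ∀y (xRy → ∃w (y = w ∧ x = w)).
(F1): fails — mRn but n ≠ m.
(F2): fails — uRw but w ≠ u.
(F3): holds.
(F4): fails — aRb but b ≠ a.

(F3)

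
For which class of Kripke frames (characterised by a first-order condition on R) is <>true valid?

◇⊤ holds at w iff w has a successor, so frame-validity of ◇⊤ is exactly seriality. Equivalently via □q → ◇q:
Suppose □q→◇q is valid. At any x set V(q)=W. Then □q at x, so ◇q at x, so x has a successor.

seriality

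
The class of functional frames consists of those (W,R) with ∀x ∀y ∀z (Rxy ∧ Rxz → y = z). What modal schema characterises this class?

◇q → □q

A defining formula is ◇q → □q (the CD axiom).
Suppose ◇q→□q is valid. Take Rxy, Rxz and set V(q)={y}. Then ◇q at x, so □q at x, so q at z, i.e. z=y.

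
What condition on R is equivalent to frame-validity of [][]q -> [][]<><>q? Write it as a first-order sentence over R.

forall x forall z (x R^2 z -> exists w (x R^2 w & z R^2 w))

This is a Sahlqvist (Geach-type) schema ◇^0□^2q → □^2◇^2q.
Minimal-valuation argument: fix x; take any y with xR^0y and any z with xR^2z. Set V(q) to the set of worlds R-reachable from y in exactly 2 steps. Then □^2q holds at y, so the antecedent holds at x; validity forces ◇^2q at z, giving a w with zR^2w and yR^2w.
First-order correspondent: forall x forall z (x R^2 z -> exists w (x R^2 w & z R^2 w)).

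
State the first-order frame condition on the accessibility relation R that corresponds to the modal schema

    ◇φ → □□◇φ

∀x ∀y ∀z ((xRy ∧ xR²z) → ∃w (y = w ∧ zRw))

This is a Sahlqvist (Geach-type) schema ◇^1□^0φ → □^2◇^1φ.
Minimal-valuation argument: fix x; take any y with xR^1y and any z with xR^2z. Set V(φ) to the set of worlds R-reachable from y in exactly 0 steps. Then □^0φ holds at y, so the antecedent holds at x; validity forces ◇^1φ at z, giving a w with zR^1w and yR^0w.
First-order correspondent: ∀x ∀y ∀z ((xRy ∧ xR²z) → ∃w (y = w ∧ zRw)).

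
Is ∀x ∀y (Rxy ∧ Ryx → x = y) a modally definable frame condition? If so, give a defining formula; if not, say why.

If a class were modally definable it would be closed under surjective bounded morphisms (Goldblatt–Thomason).
The 4-cycle (worlds s,t,u,v with s→t→u→v→s) is antisymmetric. Sending even-indexed worlds to a and odd-indexed worlds to b is a surjective bounded morphism onto the two-world frame with a↔b, which is not antisymmetric.
Hence antisymmetry is not modally definable.

No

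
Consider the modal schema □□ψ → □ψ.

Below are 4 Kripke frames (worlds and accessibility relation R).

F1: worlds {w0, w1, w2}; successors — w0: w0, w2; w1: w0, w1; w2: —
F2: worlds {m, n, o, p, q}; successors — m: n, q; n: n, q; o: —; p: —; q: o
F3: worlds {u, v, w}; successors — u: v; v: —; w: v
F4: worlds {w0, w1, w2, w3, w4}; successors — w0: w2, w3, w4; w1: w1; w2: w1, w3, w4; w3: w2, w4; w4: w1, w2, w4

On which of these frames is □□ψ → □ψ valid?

F1

Frame correspondent (Sahlqvist): ∀x ∀y (Rxy → ∃z (Rxz ∧ Rzy)) — i.e. density.
F1: ✓.
F2: fails — Rqo but no z with Rqz and Rzo.
F3: fails — Ruv but no z with Ruz and Rzv.
F4: fails — Rw2w3 but no z with Rw2z and Rzw3.
Valid on: F1.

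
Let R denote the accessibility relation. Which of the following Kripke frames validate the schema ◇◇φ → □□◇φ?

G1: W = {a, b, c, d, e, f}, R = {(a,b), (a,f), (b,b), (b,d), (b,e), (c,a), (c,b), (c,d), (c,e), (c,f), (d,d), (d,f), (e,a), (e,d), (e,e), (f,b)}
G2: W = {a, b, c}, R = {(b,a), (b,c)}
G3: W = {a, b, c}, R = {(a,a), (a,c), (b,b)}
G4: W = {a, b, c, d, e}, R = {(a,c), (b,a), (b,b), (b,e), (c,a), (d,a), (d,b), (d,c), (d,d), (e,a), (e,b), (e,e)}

This is the axiom for a generalized confluence (Geach) condition; its first-order frame correspondent is ∀x ∀y ∀z ((xR²y ∧ xR²z) → ∃w (y = w ∧ zRw)).
G1: fails — aR²b, aR²d but no w with b=w and dRw.
G2: satisfies the condition.
G3: fails — aR²a, aR²c but no w with a=w and cRw.
G4: fails — aR²a, aR²a but no w with a=w and aRw.
Valid on: G2.

G2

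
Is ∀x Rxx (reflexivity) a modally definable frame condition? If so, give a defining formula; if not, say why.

Yes: it is reflexivity, defined by the T schema □r → r.
Suppose □r→r is valid. At any x set V(r)={w : Rxw}. Then □r holds at x, so r holds at x, i.e. Rxx.

Yes, by □r → r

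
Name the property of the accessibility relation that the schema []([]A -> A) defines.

Suppose □(□A→A) is valid. Take Rxy and set V(A)={w : Ryw}. Then at y, □A holds; since □(□A→A) at x, □A→A at y, so A at y, i.e. Ryy.

Shift-reflexivity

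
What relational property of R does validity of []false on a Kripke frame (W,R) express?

□⊥ is valid iff no world has any successor (otherwise □⊥ fails at any world with one).

emptiness of R: forall x forall y ~Rxy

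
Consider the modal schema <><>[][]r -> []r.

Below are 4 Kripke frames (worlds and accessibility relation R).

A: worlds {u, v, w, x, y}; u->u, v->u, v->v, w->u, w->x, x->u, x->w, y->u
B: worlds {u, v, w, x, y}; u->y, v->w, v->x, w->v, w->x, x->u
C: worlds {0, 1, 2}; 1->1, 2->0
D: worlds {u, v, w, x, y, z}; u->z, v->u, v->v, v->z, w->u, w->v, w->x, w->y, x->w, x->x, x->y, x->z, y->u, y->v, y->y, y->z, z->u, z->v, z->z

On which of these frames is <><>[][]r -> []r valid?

The schema corresponds to a generalized confluence (Geach) condition: forall x forall y forall z ((x R^2 y & xRz) -> exists w (y R^2 w & z = w)).
A: fails — vR²u, vRv but no t with uR²t and v=t.
B: fails — vR²u, vRw but no t with uR²t and w=t.
C: holds.
D: fails — wR²u, wRx but no t with uR²t and x=t.
Valid on: C.

C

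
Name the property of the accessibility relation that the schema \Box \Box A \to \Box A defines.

Density

Suppose □□A→□A is valid. Take Rxy and set V(A)={w : xR²w}. Then □□A at x, so □A at x, so A at y, i.e. ∃z(Rxz∧Rzy).
Conversely, on a frame with density the schema holds at every world under every valuation.
Frame condition: \forall x \forall y (Rxy \to \exists z (Rxz \wedge Rzy)).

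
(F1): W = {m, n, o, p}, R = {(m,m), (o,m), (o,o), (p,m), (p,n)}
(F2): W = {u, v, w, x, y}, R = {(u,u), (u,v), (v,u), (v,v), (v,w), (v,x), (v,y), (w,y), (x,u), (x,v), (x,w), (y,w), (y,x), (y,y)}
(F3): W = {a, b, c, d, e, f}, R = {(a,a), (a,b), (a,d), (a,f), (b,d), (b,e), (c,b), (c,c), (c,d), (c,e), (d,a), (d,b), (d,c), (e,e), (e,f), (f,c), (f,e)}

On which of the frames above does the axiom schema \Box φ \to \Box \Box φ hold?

Frame correspondent (Sahlqvist): \forall x \forall y \forall z (Rxy \wedge Ryz \to Rxz) — i.e. transitivity.
(F1): satisfies the condition.
(F2): fails — Ruv and Rvw but not Ruw.
(F3): fails — Rcd and Rda but not Rca.

(F1)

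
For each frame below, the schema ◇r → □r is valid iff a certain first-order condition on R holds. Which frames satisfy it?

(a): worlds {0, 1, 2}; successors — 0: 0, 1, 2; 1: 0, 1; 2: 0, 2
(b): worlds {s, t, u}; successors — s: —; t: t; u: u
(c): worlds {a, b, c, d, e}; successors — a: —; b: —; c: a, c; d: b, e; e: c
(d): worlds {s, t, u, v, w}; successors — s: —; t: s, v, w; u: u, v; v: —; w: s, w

Frame correspondent (Sahlqvist): ∀x ∀y ∀z (Rxy ∧ Rxz → y = z) — i.e. partial functionality.
(a): fails — 0 sees both 0 and 1.
(b): satisfies the condition.
(c): fails — c sees both a and c.
(d): fails — t sees both s and v.
Valid on: (b).

(b)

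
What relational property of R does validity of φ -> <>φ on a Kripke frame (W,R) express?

reflexivity: forall x Rxx

This is frame-equivalent to □φ → φ (substitute ¬φ for φ and contrapose).
Suppose □φ→φ is valid. At any x set V(φ)={w : Rxw}. Then □φ holds at x, so φ holds at x, i.e. Rxx.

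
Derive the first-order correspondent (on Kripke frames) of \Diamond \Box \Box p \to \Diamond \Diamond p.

\forall x \forall y (xRy \to \exists w (y R^2 w \wedge x R^2 w))

This is a Sahlqvist (Geach-type) schema ◇^1□^2p → □^0◇^2p.
First-order correspondent: \forall x \forall y (xRy \to \exists w (y R^2 w \wedge x R^2 w)).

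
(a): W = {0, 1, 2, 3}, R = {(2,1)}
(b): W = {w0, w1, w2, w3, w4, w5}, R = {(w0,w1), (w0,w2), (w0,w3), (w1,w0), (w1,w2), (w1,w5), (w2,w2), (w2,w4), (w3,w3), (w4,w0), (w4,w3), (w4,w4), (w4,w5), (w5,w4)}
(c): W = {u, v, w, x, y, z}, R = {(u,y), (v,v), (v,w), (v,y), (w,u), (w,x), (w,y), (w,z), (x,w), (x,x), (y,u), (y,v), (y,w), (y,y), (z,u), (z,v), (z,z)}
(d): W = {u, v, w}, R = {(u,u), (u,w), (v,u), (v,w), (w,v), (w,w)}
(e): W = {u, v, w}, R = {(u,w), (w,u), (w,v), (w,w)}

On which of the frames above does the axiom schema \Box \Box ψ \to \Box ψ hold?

This is the axiom for density; its first-order frame correspondent is \forall x \forall y (Rxy \to \exists z (Rxz \wedge Rzy)).
(a): fails — R21 but no z with R2z and Rz1.
(b): fails — Rw1w5 but no z with Rw1z and Rzw5.
(c): satisfies the condition.
(d): satisfies the condition.
(e): satisfies the condition.
Valid on: (c), (d), (e).

(c), (d), (e)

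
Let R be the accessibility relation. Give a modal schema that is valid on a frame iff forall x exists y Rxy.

□s → ◇s

A defining formula is □s → ◇s (the D axiom).
Suppose □s→◇s is valid. At any x set V(s)=W. Then □s at x, so ◇s at x, so x has a successor.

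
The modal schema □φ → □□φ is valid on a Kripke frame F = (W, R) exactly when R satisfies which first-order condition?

Suppose □φ→□□φ is valid. Take Rxy, Ryz and set V(φ)={w : Rxw}. Then □φ at x, so □□φ at x, so □φ at y, so φ at z, i.e. Rxz.
Conversely, any frame satisfying ∀x ∀y ∀z (Rxy ∧ Ryz → Rxz) validates the schema.
So the correspondent is transitivity.

transitivity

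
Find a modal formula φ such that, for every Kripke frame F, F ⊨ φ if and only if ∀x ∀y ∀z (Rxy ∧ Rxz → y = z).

The condition is partial functionality. The CD schema ◇p → □p defines it.

◇p → □p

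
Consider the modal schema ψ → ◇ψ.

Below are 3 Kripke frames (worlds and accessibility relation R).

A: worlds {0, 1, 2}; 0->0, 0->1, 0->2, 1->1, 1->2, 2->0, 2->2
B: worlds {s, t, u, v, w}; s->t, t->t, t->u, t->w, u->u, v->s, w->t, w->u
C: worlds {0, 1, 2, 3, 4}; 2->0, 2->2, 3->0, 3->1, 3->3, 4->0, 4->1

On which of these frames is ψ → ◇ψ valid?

A

The schema corresponds to a generalized confluence (Geach) condition: ∀x ∃w (x = w ∧ xRw).
A: holds.
B: fails — at s but no w* with s=w* and sRw*.
C: fails — at 0 but no w with 0=w and 0Rw.
Valid on: A.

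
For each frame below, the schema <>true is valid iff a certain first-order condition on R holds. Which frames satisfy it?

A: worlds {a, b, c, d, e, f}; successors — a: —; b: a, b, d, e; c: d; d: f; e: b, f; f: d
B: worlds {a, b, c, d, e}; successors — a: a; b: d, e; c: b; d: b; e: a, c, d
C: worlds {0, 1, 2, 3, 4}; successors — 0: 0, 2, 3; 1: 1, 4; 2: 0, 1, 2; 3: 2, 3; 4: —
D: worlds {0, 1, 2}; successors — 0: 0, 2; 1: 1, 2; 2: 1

Frame correspondent (Sahlqvist): forall x exists y Rxy — i.e. seriality.
A: fails — world a has no successor.
B: ✓.
C: fails — world 4 has no successor.
D: ✓.

B, D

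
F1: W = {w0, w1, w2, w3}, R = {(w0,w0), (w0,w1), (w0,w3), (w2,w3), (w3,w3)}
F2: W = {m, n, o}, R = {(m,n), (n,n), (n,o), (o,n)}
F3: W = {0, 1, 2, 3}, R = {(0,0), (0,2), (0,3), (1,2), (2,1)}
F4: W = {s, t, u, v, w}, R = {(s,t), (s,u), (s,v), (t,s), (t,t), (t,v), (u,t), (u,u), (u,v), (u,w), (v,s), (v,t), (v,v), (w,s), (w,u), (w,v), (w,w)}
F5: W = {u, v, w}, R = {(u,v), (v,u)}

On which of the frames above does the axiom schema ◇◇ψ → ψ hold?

F5

This is the axiom for a generalized confluence (Geach) condition; its first-order frame correspondent is ∀x ∀y (xR²y → ∃w (y = w ∧ x = w)).
F1: fails — w0R²w1 but w1 ≠ w0.
F2: fails — mR²n but n ≠ m.
F3: fails — 0R²1 but 1 ≠ 0.
F4: fails — sR²t but t ≠ s.
F5: ✓.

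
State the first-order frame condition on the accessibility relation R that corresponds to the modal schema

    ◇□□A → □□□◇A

∀x ∀y ∀z ((xRy ∧ xR³z) → ∃w (yR²w ∧ zRw))

This is a Sahlqvist (Geach-type) schema ◇^1□^2A → □^3◇^1A.
First-order correspondent: ∀x ∀y ∀z ((xRy ∧ xR³z) → ∃w (yR²w ∧ zRw)).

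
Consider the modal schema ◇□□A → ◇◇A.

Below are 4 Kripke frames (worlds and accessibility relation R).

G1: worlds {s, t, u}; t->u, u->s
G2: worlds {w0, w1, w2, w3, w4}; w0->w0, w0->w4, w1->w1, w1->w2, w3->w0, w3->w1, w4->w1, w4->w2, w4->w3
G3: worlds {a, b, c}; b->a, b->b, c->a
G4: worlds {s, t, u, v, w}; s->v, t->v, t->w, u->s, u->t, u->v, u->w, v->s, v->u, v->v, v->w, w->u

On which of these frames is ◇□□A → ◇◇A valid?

G4

This is the axiom for a generalized confluence (Geach) condition; its first-order frame correspondent is ∀x ∀y (xRy → ∃w (yR²w ∧ xR²w)).
G1: fails — tRu but no w with uR²w and tR²w.
G2: fails — w1Rw2 but no w with w2R²w and w1R²w.
G3: fails — bRa but no w with aR²w and bR²w.
G4: holds.
Valid on: G4.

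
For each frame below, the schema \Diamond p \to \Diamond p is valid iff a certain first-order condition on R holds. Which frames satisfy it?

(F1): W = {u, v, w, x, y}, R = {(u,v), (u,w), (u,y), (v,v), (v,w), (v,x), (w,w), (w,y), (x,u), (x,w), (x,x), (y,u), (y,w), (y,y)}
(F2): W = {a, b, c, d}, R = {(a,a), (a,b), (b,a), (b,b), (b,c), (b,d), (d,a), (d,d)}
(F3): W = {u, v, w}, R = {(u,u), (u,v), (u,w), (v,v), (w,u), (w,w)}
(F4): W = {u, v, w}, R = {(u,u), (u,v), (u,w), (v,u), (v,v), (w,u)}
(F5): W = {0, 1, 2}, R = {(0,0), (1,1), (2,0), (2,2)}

This is the axiom for a generalized confluence (Geach) condition; its first-order frame correspondent is \forall x \forall y (xRy \to \exists w (y = w \wedge xRw)).
(F1): holds.
(F2): holds.
(F3): holds.
(F4): holds.
(F5): holds.
Valid on: (F1), (F2), (F3), (F4), (F5).

(F1), (F2), (F3), (F4), (F5)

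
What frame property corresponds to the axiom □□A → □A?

Suppose □□A→□A is valid. Take Rxy and set V(A)={w : xR²w}. Then □□A at x, so □A at x, so A at y, i.e. ∃z(Rxz∧Rzy).

density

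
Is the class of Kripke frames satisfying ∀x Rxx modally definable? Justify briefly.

Yes — defined by □r → r

This is a Sahlqvist condition; the T axiom □r → r defines it.
Suppose □r→r is valid. At any x set V(r)={w : Rxw}. Then □r holds at x, so r holds at x, i.e. Rxx.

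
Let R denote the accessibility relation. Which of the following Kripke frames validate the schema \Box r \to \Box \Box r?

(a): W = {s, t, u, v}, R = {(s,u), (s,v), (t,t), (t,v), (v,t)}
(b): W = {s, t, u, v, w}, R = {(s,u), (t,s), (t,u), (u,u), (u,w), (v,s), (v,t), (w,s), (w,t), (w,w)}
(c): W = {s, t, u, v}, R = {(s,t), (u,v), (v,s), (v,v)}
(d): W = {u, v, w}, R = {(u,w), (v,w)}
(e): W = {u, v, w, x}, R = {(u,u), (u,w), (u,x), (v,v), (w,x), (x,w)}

(d)

The schema corresponds to transitivity: \forall x \forall y \forall z (Rxy \wedge Ryz \to Rxz).
(a): fails — Rvt and Rtv but not Rvv.
(b): fails — Rwt and Rtu but not Rwu.
(c): fails — Ruv and Rvs but not Rus.
(d): condition met.
(e): fails — Rxw and Rwx but not Rxx.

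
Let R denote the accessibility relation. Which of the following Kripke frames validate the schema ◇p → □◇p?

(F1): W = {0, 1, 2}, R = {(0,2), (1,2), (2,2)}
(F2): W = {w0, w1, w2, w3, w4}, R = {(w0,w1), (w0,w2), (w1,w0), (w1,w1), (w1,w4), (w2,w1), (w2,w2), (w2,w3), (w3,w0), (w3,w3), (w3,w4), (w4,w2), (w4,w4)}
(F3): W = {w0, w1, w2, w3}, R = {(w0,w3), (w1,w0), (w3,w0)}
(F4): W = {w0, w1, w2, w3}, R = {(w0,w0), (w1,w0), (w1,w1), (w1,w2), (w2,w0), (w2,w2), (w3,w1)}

This is the axiom for the Euclidean property; its first-order frame correspondent is ∀x ∀y ∀z (Rxy ∧ Rxz → Ryz).
(F1): condition met.
(F2): fails — Rw0w1 and Rw0w2 but not Rw1w2.
(F3): fails — Rw0w3 and Rw0w3 but not Rw3w3.
(F4): fails — Rw1w2 and Rw1w1 but not Rw2w1.

(F1)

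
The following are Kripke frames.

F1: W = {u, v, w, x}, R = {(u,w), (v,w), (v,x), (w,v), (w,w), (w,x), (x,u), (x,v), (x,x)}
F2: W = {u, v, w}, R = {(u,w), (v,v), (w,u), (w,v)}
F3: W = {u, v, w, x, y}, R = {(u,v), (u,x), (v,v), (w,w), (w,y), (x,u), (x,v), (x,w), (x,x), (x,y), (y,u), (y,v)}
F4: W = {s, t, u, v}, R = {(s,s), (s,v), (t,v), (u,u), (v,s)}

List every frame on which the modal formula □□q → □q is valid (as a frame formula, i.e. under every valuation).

F1

This is the axiom for density; its first-order frame correspondent is ∀x ∀y (Rxy → ∃z (Rxz ∧ Rzy)).
F1: ✓.
F2: fails — Rwu but no z with Rwz and Rzu.
F3: fails — Ryu but no z with Ryz and Rzu.
F4: fails — Rtv but no z with Rtz and Rzv.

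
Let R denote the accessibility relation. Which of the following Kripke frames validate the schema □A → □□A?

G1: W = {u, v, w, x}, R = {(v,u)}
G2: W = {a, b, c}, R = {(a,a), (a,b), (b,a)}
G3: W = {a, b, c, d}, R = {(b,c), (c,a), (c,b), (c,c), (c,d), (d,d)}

G1

The schema corresponds to transitivity: ∀x ∀y ∀z (Rxy ∧ Ryz → Rxz).
G1: holds.
G2: fails — Rba and Rab but not Rbb.
G3: fails — Rbc and Rcd but not Rbd.
Valid on: G1.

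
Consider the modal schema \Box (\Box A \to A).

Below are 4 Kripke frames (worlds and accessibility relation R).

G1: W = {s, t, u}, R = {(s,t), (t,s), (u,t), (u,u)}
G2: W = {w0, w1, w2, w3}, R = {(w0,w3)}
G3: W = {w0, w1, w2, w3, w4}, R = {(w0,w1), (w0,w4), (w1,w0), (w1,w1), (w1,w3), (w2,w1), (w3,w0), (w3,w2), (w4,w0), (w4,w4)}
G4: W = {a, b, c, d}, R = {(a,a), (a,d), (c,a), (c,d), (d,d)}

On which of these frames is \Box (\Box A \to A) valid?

G4

This is the axiom for shift-reflexivity; its first-order frame correspondent is \forall x \forall y (Rxy \to Ryy).
G1: fails — Rts but not Rss.
G2: fails — Rw0w3 but not Rw3w3.
G3: fails — Rw1w0 but not Rw0w0.
G4: satisfies the condition.
Valid on: G4.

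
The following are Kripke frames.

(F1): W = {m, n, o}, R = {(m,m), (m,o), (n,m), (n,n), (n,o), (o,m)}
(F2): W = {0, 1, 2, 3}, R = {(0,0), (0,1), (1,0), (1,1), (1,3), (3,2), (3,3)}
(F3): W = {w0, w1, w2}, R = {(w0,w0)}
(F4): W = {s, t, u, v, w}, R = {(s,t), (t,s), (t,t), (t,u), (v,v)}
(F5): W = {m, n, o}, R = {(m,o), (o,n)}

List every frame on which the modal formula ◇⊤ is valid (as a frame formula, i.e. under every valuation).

(F1)

Frame correspondent (Sahlqvist): ∀x ∃y Rxy — i.e. seriality.
(F1): satisfies the condition.
(F2): fails — world 2 has no successor.
(F3): fails — world w1 has no successor.
(F4): fails — world u has no successor.
(F5): fails — world n has no successor.
Valid on: (F1).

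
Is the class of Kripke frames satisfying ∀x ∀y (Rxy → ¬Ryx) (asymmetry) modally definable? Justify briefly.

Not definable by any modal formula

Modal frame validity is preserved under surjective bounded morphisms.
The 3-cycle (worlds 0,1,2 with 0→1→2→0) is asymmetric. Mapping every world to a single reflexive point • is a surjective bounded morphism, and the reflexive point is not asymmetric (R•• but asymmetry requires ¬R••).
So no modal formula (or set of formulas) defines exactly the asymmetric frames.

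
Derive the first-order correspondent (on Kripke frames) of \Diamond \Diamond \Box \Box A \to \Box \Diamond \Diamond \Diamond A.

\forall x \forall y \forall z ((x R^2 y \wedge xRz) \to \exists w (y R^2 w \wedge z R^3 w))

This is a Sahlqvist (Geach-type) schema ◇^2□^2A → □^1◇^3A.
Minimal-valuation argument: fix x; take any y with xR^2y and any z with xR^1z. Set V(A) to the set of worlds R-reachable from y in exactly 2 steps. Then □^2A holds at y, so the antecedent holds at x; validity forces ◇^3A at z, giving a w with zR^3w and yR^2w.
First-order correspondent: \forall x \forall y \forall z ((x R^2 y \wedge xRz) \to \exists w (y R^2 w \wedge z R^3 w)).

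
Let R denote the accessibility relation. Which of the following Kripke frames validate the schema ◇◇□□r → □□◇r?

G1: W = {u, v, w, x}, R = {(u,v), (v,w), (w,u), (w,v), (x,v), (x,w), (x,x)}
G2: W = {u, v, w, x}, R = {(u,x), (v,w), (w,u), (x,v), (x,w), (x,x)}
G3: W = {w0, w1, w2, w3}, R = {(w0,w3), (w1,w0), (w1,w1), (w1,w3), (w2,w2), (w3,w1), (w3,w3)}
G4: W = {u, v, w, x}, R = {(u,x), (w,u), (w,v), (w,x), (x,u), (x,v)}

G3

Frame correspondent (Sahlqvist): ∀x ∀y ∀z ((xR²y ∧ xR²z) → ∃w (yR²w ∧ zRw)) — i.e. a generalized confluence (Geach) condition.
G1: fails — vR²u, vR²u but no t with uR²t and uRt.
G2: fails — uR²v, uR²v but no t with vR²t and vRt.
G3: holds.
G4: fails — uR²u, uR²u but no t with uR²t and uRt.
Valid on: G3.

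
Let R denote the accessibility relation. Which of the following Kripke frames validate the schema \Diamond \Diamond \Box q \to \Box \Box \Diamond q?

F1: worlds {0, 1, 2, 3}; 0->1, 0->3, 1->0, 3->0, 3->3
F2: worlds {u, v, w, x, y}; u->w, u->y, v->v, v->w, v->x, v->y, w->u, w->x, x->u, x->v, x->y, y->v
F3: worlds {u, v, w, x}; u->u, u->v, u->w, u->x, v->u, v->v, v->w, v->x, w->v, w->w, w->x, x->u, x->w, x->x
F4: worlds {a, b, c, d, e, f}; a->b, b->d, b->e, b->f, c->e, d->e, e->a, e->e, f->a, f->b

F3

Frame correspondent (Sahlqvist): \forall x \forall y \forall z ((x R^2 y \wedge x R^2 z) \to \exists w (yRw \wedge zRw)) — i.e. a generalized confluence (Geach) condition.
F1: fails — 3R²0, 3R²1 but no w with 0Rw and 1Rw.
F2: fails — vR²u, vR²w but no t with uRt and wRt.
F3: condition met.
F4: fails — aR²d, aR²f but no w with dRw and fRw.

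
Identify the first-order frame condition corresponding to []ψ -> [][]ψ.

Suppose □ψ→□□ψ is valid. Take Rxy, Ryz and set V(ψ)={w : Rxw}. Then □ψ at x, so □□ψ at x, so □ψ at y, so ψ at z, i.e. Rxz.

transitivity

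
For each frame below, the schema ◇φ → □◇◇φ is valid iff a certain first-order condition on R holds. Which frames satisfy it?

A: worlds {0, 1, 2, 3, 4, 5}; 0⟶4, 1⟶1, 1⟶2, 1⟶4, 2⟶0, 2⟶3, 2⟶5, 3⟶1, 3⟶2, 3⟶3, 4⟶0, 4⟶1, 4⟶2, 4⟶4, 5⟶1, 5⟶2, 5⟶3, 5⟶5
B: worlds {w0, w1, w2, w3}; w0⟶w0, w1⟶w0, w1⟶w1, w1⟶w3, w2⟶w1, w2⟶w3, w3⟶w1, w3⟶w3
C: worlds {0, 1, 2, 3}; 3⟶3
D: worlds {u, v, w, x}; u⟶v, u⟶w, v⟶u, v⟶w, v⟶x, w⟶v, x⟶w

C

This is the axiom for a generalized confluence (Geach) condition; its first-order frame correspondent is ∀x ∀y ∀z ((xRy ∧ xRz) → ∃w (y = w ∧ zR²w)).
A: fails — 2R3, 2R0 but no w with 3=w and 0R²w.
B: fails — w1Rw1, w1Rw0 but no w with w1=w and w0R²w.
C: condition met.
D: fails — uRv, uRw but no t with v=t and wR²t.
Valid on: C.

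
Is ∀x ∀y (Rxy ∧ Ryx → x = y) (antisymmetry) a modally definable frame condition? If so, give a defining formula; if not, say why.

If a class were modally definable it would be closed under surjective bounded morphisms (Goldblatt–Thomason).
The 6-cycle (worlds s,t,u,v,w,x with s→t→u→v→w→x→s) is antisymmetric. Sending even-indexed worlds to s and odd-indexed worlds to t is a surjective bounded morphism onto the two-world frame with s↔t, which is not antisymmetric.
Hence antisymmetry is not modally definable.

Not modally definable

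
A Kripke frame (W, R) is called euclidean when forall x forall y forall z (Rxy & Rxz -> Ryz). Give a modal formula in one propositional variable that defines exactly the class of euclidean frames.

◇q → □◇q

A defining formula is ◇q → □◇q (the 5 axiom).
Suppose ◇q→□◇q is valid. Take Rxy, Rxz and set V(q)={y}. Then ◇q at x, so □◇q at x, so ◇q at z, so some w with Rzw has q; w=y, i.e. Rzy. By symmetry of the argument, Ryz.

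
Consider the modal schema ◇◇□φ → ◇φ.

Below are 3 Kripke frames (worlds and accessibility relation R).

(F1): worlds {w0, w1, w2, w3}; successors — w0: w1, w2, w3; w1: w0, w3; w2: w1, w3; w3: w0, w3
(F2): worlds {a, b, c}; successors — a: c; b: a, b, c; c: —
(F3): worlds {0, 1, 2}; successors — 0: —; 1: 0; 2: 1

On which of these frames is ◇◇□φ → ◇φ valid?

This is the axiom for a generalized confluence (Geach) condition; its first-order frame correspondent is ∀x ∀y (xR²y → ∃w (yRw ∧ xRw)).
(F1): condition met.
(F2): fails — bR²c but no w with cRw and bRw.
(F3): fails — 2R²0 but no w with 0Rw and 2Rw.

(F1)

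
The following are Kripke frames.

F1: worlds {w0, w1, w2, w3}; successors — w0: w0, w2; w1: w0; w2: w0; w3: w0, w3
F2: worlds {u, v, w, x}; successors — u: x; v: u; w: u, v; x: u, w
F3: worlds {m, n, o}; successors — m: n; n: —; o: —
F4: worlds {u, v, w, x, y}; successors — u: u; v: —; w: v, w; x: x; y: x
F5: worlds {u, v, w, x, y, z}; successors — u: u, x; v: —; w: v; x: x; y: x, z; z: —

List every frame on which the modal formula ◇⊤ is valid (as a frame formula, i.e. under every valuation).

This is the axiom for seriality; its first-order frame correspondent is ∀x ∃y Rxy.
F1: condition met.
F2: condition met.
F3: fails — world n has no successor.
F4: fails — world v has no successor.
F5: fails — world v has no successor.

F1, F2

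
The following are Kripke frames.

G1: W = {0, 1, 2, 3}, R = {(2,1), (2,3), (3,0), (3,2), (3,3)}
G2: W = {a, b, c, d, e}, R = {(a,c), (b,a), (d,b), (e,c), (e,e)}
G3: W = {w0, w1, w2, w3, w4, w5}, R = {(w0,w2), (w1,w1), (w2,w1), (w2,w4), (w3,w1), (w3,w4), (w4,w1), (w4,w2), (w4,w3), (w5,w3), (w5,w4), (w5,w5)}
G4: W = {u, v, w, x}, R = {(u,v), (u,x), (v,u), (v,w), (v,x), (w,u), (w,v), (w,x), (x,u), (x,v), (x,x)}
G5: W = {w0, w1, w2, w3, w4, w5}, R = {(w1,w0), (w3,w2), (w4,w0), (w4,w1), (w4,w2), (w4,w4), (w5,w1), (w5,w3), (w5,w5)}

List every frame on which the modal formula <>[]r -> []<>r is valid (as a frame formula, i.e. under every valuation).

G3, G4

Frame correspondent (Sahlqvist): forall x forall y forall z (Rxy & Rxz -> exists w (Ryw & Rzw)) — i.e. convergence.
G1: fails — R23 and R21 but 3 and 1 have no common successor.
G2: fails — Rac and Rac but c and c have no common successor.
G3: holds.
G4: holds.
G5: fails — Rw1w0 and Rw1w0 but w0 and w0 have no common successor.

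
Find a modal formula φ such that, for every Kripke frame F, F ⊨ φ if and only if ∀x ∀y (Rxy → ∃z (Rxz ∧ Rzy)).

□□p → □p

This is density; the standard corresponding axiom is C4: □□p → □p.
Suppose □□p→□p is valid. Take Rxy and set V(p)={w : xR²w}. Then □□p at x, so □p at x, so p at y, i.e. ∃z(Rxz∧Rzy).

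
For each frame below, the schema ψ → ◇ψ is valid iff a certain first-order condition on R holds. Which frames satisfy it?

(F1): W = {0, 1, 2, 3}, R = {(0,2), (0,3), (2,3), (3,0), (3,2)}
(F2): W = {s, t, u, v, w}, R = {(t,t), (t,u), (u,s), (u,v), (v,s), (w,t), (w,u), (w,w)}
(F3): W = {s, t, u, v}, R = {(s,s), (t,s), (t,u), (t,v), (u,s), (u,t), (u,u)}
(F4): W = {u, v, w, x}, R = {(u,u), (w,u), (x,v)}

Frame correspondent (Sahlqvist): ∀x ∃w (x = w ∧ xRw) — i.e. a generalized confluence (Geach) condition.
(F1): fails — at 0 but no w with 0=w and 0Rw.
(F2): fails — at s but no w* with s=w* and sRw*.
(F3): fails — at t but no w with t=w and tRw.
(F4): fails — at v but no t with v=t and vRt.

none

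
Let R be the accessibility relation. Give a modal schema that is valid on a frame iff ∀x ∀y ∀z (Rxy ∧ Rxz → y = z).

◇p → □p

This is partial functionality; the standard corresponding axiom is CD: ◇p → □p.
Suppose ◇p→□p is valid. Take Rxy, Rxz and set V(p)={y}. Then ◇p at x, so □p at x, so p at z, i.e. z=y.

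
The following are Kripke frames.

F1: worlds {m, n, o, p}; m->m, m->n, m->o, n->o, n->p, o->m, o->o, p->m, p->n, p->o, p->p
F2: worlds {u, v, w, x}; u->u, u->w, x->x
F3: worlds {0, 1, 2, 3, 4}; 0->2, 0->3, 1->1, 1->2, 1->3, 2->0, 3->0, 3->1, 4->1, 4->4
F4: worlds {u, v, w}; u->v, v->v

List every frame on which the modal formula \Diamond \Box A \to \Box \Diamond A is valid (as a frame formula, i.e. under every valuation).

Frame correspondent (Sahlqvist): \forall x \forall y \forall z (Rxy \wedge Rxz \to \exists w (Ryw \wedge Rzw)) — i.e. convergence.
F1: holds.
F2: fails — Ruw and Ruw but w and w have no common successor.
F3: fails — R12 and R11 but 2 and 1 have no common successor.
F4: holds.

F1, F4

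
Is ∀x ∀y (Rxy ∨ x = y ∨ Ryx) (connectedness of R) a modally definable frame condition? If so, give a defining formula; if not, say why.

Not definable by any modal formula

Modal frame validity is preserved under disjoint unions.
Take 2 disjoint single-world reflexive frames: each is trivially connected, but their disjoint union has 2 worlds with no edge between distinct components, so it is not connected.
So no modal formula (or set of formulas) defines exactly the connected frames.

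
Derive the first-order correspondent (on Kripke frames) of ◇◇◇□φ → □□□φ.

This is a Sahlqvist (Geach-type) schema ◇^3□^1φ → □^3◇^0φ.
Minimal-valuation argument: fix x; take any y with xR^3y and any z with xR^3z. Set V(φ) to the set of worlds R-reachable from y in exactly 1 step. Then □^1φ holds at y, so the antecedent holds at x; validity forces ◇^0φ at z, giving a w with zR^0w and yR^1w.
First-order correspondent: ∀x ∀y ∀z ((xR³y ∧ xR³z) → ∃w (yRw ∧ z = w)).

∀x ∀y ∀z ((xR³y ∧ xR³z) → ∃w (yRw ∧ z = w))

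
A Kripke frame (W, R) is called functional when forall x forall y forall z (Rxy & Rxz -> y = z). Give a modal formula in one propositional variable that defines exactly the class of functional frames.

◇r → □r

This is partial functionality; the standard corresponding axiom is CD: ◇r → □r.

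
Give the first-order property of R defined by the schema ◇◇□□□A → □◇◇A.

∀x ∀y ∀z ((xR²y ∧ xRz) → ∃w (yR³w ∧ zR²w))

This is a Sahlqvist (Geach-type) schema ◇^2□^3A → □^1◇^2A.
First-order correspondent: ∀x ∀y ∀z ((xR²y ∧ xRz) → ∃w (yR³w ∧ zR²w)).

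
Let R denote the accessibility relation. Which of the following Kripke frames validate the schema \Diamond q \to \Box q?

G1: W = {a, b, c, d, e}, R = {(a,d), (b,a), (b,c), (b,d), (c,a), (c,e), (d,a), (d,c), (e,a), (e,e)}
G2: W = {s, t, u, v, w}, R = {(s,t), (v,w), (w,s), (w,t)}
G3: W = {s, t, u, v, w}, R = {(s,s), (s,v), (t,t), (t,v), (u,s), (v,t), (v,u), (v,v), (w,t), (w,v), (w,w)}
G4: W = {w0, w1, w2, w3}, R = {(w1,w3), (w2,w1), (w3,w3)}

This is the axiom for partial functionality; its first-order frame correspondent is \forall x \forall y \forall z (Rxy \wedge Rxz \to y = z).
G1: fails — b sees both a and c.
G2: fails — w sees both s and t.
G3: fails — s sees both s and v.
G4: satisfies the condition.
Valid on: G4.

G4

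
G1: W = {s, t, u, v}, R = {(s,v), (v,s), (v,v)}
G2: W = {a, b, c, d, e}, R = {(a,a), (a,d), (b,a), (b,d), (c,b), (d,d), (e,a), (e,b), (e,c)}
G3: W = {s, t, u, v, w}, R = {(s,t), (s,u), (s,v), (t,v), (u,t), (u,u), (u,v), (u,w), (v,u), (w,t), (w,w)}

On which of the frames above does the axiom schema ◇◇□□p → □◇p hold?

G1

The schema corresponds to a generalized confluence (Geach) condition: ∀x ∀y ∀z ((xR²y ∧ xRz) → ∃w (yR²w ∧ zRw)).
G1: holds.
G2: fails — eR²a, eRc but no w with aR²w and cRw.
G3: fails — sR²t, sRt but no w* with tR²w* and tRw*.
Valid on: G1.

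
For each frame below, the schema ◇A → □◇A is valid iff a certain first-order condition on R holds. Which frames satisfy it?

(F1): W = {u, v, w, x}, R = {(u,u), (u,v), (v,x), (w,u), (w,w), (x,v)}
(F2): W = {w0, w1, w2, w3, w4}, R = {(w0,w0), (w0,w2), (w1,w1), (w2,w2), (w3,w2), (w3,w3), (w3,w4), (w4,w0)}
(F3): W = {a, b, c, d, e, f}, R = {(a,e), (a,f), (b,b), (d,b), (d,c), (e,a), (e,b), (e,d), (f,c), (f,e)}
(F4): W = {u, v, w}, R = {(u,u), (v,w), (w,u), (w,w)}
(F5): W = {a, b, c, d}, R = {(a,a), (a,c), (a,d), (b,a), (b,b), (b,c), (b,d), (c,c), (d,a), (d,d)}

This is the axiom for the Euclidean property; its first-order frame correspondent is ∀x ∀y ∀z (Rxy ∧ Rxz → Ryz).
(F1): fails — Ruv and Ruv but not Rvv.
(F2): fails — Rw0w2 and Rw0w0 but not Rw2w0.
(F3): fails — Rae and Rae but not Ree.
(F4): fails — Rwu and Rww but not Ruw.
(F5): fails — Rac and Raa but not Rca.
Valid on no frame.

none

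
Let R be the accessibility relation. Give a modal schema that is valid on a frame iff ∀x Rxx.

A defining formula is □ψ → ψ (the T axiom).

□ψ → ψ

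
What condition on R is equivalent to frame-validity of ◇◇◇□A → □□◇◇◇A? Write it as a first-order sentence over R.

∀x ∀y ∀z ((xR³y ∧ xR²z) → ∃w (yRw ∧ zR³w))

This is a Sahlqvist (Geach-type) schema ◇^3□^1A → □^2◇^3A.
First-order correspondent: ∀x ∀y ∀z ((xR³y ∧ xR²z) → ∃w (yRw ∧ zR³w)).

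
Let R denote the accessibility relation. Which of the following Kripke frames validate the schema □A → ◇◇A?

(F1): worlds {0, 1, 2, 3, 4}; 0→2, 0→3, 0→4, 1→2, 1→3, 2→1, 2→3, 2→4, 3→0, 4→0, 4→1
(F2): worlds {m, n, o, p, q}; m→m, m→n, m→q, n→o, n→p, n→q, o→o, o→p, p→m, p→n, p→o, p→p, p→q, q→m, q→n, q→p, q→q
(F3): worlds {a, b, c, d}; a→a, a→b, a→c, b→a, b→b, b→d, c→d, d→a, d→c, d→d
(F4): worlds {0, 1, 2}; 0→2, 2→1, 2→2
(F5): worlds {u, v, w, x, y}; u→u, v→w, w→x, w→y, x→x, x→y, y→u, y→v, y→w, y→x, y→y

The schema corresponds to a generalized confluence (Geach) condition: ∀x ∃w (xRw ∧ xR²w).
(F1): fails — at 3 but no w with 3Rw and 3R²w.
(F2): ✓.
(F3): ✓.
(F4): fails — at 1 but no w with 1Rw and 1R²w.
(F5): fails — at v but no t with vRt and vR²t.
Valid on: (F2), (F3).

(F2), (F3)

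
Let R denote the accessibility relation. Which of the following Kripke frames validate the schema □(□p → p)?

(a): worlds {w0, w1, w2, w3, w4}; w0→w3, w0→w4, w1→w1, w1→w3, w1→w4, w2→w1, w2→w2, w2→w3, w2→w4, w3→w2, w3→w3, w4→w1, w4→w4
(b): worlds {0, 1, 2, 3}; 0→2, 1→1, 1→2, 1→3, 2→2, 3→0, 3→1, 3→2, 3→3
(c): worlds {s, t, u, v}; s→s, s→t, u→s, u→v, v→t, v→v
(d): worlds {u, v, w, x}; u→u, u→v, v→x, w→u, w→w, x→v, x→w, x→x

(a)

This is the axiom for shift-reflexivity; its first-order frame correspondent is ∀x ∀y (Rxy → Ryy).
(a): ✓.
(b): fails — R30 but not R00.
(c): fails — Rvt but not Rtt.
(d): fails — Ruv but not Rvv.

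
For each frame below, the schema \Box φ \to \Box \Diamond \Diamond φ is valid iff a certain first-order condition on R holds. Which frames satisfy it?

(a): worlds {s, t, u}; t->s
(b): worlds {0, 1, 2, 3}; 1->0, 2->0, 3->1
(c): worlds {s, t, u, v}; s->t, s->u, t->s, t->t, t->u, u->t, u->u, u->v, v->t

The schema corresponds to a generalized confluence (Geach) condition: \forall x \forall z (xRz \to \exists w (xRw \wedge z R^2 w)).
(a): fails — tRs but no w with tRw and sR²w.
(b): fails — 1R0 but no w with 1Rw and 0R²w.
(c): ✓.
Valid on: (c).

(c)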